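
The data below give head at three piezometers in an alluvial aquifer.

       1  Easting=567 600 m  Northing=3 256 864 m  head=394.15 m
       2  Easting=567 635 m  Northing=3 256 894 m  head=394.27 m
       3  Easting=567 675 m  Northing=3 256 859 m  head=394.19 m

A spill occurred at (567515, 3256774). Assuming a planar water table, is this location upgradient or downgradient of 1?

downgradient

Taking 1 as reference: 2−1 = (35, 30, +0.12); 3−1 = (75, -5, +0.04).
Determinant of the coordinate differences = 35·(-5) − 75·30 = -2425.
∂h/∂x = [(+0.12)·(-5) − (+0.04)·30] / -2425 = +0.0007423
∂h/∂y = [35·(+0.04) − 75·(+0.12)] / -2425 = +0.003134
Head at (567515, 3256774) = 394.15 + (+0.0007423)·(-85) + (+0.003134)·(-90) = 393.80 m.
That is lower than the 394.15 m at 1, so the point is downgradient.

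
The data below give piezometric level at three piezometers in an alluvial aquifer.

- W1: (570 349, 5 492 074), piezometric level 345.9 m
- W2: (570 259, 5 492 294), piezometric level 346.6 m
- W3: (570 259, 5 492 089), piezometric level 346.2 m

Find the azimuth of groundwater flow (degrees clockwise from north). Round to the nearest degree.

123°

With h = a·x + b·y + c and W1 as origin, the differences give:
  (-90)·a + 220·b = +0.7
  (-90)·a + 15·b = +0.3
Eliminate b (×15 and ×220, subtract): 18450·a = -55.50 → a = ∂h/∂x = -0.003008
Back-substitute: b = ∂h/∂y = +0.001951.
Flow direction (−∇h) has components (+0.003008 E, -0.001951 N).
Azimuth = atan2(E, N) = atan2(+0.003008, -0.001951) = 123.0° ≈ 123°.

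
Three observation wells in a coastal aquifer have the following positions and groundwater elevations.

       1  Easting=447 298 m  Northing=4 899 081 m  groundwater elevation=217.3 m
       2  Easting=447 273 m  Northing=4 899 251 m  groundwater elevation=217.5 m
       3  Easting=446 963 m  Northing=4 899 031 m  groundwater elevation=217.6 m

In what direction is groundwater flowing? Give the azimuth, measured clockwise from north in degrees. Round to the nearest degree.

Differences from 1: to 2 (Δx, Δy, Δh) = (-25, 170, +0.2); to 3 = (-335, -50, +0.3).
Determinant of the coordinate differences = (-25)·(-50) − (-335)·170 = 58200.
∂h/∂x = [(+0.2)·(-50) − (+0.3)·170] / 58200 = -0.001048
∂h/∂y = [(-25)·(+0.3) − (-335)·(+0.2)] / 58200 = +0.001022
Flow direction (−∇h) has components (+0.001048 E, -0.001022 N).
Azimuth = atan2(E, N) = atan2(+0.001048, -0.001022) = 134.3° ≈ 134°.

134°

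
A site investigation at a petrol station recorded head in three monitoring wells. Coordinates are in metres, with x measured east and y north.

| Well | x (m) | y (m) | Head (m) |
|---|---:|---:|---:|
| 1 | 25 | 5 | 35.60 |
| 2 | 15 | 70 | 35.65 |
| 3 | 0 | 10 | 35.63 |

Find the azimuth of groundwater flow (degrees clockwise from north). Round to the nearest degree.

119°

With h = a·x + b·y + c and 1 as origin, the differences give:
  (-10)·a + 65·b = +0.05
  (-25)·a + 5·b = +0.03
Eliminate b (×5 and ×65, subtract): 1575·a = -1.700 → a = ∂h/∂x = -0.001079
Back-substitute: b = ∂h/∂y = +0.0006032.
Flow direction (−∇h) has components (+0.001079 E, -0.0006032 N).
Azimuth = atan2(E, N) = atan2(+0.001079, -0.0006032) = 119.2° ≈ 119°.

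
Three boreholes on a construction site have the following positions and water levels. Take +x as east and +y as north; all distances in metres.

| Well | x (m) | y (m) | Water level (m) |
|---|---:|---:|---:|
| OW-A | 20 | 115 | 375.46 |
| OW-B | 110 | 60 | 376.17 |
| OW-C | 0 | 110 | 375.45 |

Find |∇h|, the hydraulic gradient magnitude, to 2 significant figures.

Taking OW-A as reference: OW-B−OW-A = (90, -55, +0.71); OW-C−OW-A = (-20, -5, -0.01).
Determinant of the coordinate differences = 90·(-5) − (-20)·(-55) = -1550.
∂h/∂x = [(+0.71)·(-5) − (-0.01)·(-55)] / -1550 = +0.002645
∂h/∂y = [90·(-0.01) − (-20)·(+0.71)] / -1550 = -0.008581
|∇h| = √(0.002645² + -0.008581²) = 0.008979

0.0090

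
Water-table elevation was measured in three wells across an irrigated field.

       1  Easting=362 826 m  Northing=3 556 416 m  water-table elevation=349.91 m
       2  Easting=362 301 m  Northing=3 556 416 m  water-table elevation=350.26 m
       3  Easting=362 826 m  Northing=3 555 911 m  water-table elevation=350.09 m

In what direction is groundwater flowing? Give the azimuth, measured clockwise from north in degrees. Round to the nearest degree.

∂h/∂x = (350.26 − 349.91) / (362301 − 362826) = -0.0006667
∂h/∂y = (350.09 − 349.91) / (3555911 − 3556416) = -0.0003564
Flow direction (−∇h) has components (+0.0006667 E, +0.0003564 N).
Azimuth = atan2(E, N) = atan2(+0.0006667, +0.0003564) = 61.9° ≈ 062°.

062°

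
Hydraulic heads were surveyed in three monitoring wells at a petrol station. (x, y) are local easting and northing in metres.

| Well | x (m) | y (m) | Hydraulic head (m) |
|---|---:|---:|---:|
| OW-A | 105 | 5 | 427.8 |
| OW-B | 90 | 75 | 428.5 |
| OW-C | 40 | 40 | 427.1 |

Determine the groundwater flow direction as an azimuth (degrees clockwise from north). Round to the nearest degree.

With h = a·x + b·y + c and OW-A as origin, the differences give:
  (-15)·a + 70·b = +0.7
  (-65)·a + 35·b = -0.7
Eliminate b (×35 and ×70, subtract): 4025·a = 73.50 → a = ∂h/∂x = +0.01826
Back-substitute: b = ∂h/∂y = +0.01391.
Flow direction (−∇h) has components (-0.01826 E, -0.01391 N).
Azimuth = atan2(E, N) = atan2(-0.01826, -0.01391) = 232.7° ≈ 233°.

233°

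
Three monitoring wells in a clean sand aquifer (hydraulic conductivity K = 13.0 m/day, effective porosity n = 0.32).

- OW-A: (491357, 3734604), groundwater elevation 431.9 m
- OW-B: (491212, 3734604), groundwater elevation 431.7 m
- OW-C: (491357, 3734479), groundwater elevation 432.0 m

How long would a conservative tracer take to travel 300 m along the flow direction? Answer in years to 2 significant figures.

∂h/∂x = (431.7 − 431.9) / (491212 − 491357) = +0.001379
∂h/∂y = (432.0 − 431.9) / (3734479 − 3734604) = -0.0008000
|∇h| = √(0.001379² + -0.0008000²) = 0.001594
Seepage velocity v = K·i/n = 13.0 × 0.001594 / 0.32 = 0.06476 m/day.
t = 300 / 0.06476 = 4632 days = 12.7 years.

13 years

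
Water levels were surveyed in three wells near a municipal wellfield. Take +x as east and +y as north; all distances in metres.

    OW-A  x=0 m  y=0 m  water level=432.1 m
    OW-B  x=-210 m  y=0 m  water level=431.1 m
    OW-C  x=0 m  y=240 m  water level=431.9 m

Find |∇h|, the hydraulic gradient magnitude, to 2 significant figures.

∂h/∂x = (431.1 − 432.1) / (-210 − 0) = +0.004762
∂h/∂y = (431.9 − 432.1) / (240 − 0) = -0.0008333
|∇h| = √(0.004762² + -0.0008333²) = 0.004834

0.0048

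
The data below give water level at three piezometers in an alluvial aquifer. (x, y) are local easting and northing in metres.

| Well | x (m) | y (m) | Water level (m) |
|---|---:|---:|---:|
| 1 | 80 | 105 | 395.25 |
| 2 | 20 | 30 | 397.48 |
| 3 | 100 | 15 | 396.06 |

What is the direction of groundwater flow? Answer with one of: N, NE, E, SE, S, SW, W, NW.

NE

Differences from 1: to 2 (Δx, Δy, Δh) = (-60, -75, +2.23); to 3 = (20, -90, +0.81).
Determinant of the coordinate differences = (-60)·(-90) − 20·(-75) = 6900.
∂h/∂x = [(+2.23)·(-90) − (+0.81)·(-75)] / 6900 = -0.02028
∂h/∂y = [(-60)·(+0.81) − 20·(+2.23)] / 6900 = -0.01351
Flow = −∇h = (+0.02028 east, +0.01351 north), which points northeast.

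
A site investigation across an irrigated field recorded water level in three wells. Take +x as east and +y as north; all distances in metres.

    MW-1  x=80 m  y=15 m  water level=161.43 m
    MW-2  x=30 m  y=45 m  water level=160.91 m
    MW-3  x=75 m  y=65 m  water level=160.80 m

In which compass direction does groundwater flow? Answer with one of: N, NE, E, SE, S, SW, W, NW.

Differences from MW-1: to MW-2 (Δx, Δy, Δh) = (-50, 30, -0.52); to MW-3 = (-5, 50, -0.63).
Solve a·Δx + b·Δy = Δh: det = (-50)·50 − (-5)·30 = -2350.
∂h/∂x = [(-0.52)·50 − (-0.63)·30] / -2350 = +0.003021
∂h/∂y = [(-50)·(-0.63) − (-5)·(-0.52)] / -2350 = -0.01230
Flow = −∇h = (-0.003021 east, +0.01230 north), which points north.

N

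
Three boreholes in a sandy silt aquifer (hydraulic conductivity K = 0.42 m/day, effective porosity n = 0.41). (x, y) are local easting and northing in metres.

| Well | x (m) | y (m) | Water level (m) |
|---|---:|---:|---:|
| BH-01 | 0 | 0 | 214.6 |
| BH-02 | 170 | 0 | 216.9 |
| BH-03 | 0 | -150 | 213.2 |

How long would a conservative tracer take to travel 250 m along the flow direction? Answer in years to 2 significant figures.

41 years

∂h/∂x = (216.9 − 214.6) / (170 − 0) = +0.01353
∂h/∂y = (213.2 − 214.6) / (-150 − 0) = +0.009333
|∇h| = √(0.01353² + 0.009333²) = 0.01644
Seepage velocity v = K·i/n = 0.42 × 0.01644 / 0.41 = 0.01684 m/day.
t = 250 / 0.01684 = 1.485e+04 days = 40.7 years.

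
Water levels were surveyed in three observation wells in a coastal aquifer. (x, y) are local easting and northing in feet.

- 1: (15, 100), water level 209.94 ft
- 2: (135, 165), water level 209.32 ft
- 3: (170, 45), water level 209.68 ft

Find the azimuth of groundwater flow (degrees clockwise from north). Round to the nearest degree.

Taking 1 as reference: 2−1 = (120, 65, -0.62); 3−1 = (155, -55, -0.26).
Solve a·Δx + b·Δy = Δh: det = 120·(-55) − 155·65 = -16675.
∂h/∂x = [(-0.62)·(-55) − (-0.26)·65] / -16675 = -0.003058
∂h/∂y = [120·(-0.26) − 155·(-0.62)] / -16675 = -0.003892
Flow direction (−∇h) has components (+0.003058 E, +0.003892 N).
Azimuth = atan2(E, N) = atan2(+0.003058, +0.003892) = 38.2° ≈ 038°.

038°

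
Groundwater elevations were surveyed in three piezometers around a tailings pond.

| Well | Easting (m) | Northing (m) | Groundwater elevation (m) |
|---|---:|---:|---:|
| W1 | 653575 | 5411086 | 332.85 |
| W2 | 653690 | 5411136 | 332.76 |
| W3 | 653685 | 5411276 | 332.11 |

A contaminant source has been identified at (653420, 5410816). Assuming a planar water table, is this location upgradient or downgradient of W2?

Taking W1 as reference: W2−W1 = (115, 50, -0.09); W3−W1 = (110, 190, -0.74).
Determinant of the coordinate differences = 115·190 − 110·50 = 16350.
∂h/∂x = [(-0.09)·190 − (-0.74)·50] / 16350 = +0.001217
∂h/∂y = [115·(-0.74) − 110·(-0.09)] / 16350 = -0.004599
Head at (653420, 5410816) = 332.85 + (+0.001217)·(-155) + (-0.004599)·(-270) = 333.90 m.
That is higher than the 332.76 m at W2, so the point is upgradient.

upgradient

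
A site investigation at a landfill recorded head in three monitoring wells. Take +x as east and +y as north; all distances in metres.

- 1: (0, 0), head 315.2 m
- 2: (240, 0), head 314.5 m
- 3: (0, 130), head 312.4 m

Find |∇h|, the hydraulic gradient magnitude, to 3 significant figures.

0.0217

∂h/∂x = (314.5 − 315.2) / (240 − 0) = -0.002917
∂h/∂y = (312.4 − 315.2) / (130 − 0) = -0.02154
|∇h| = √(-0.002917² + -0.02154²) = 0.02174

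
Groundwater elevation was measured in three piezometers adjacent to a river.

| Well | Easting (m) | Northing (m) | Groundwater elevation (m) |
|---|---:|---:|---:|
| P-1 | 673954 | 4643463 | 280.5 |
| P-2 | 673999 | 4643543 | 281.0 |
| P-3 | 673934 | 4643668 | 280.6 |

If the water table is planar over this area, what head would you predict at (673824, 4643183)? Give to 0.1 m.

Taking P-1 as reference: P-2−P-1 = (45, 80, +0.5); P-3−P-1 = (-20, 205, +0.1).
Solve a·Δx + b·Δy = Δh: det = 45·205 − (-20)·80 = 10825.
∂h/∂x = [(+0.5)·205 − (+0.1)·80] / 10825 = +0.008730
∂h/∂y = [45·(+0.1) − (-20)·(+0.5)] / 10825 = +0.001339
h(673824, 4643183) = 280.5 + (+0.008730)·(-130) + (+0.001339)·(-280) = 280.5 -1.135 -0.375 = 278.990 m.

279.0 m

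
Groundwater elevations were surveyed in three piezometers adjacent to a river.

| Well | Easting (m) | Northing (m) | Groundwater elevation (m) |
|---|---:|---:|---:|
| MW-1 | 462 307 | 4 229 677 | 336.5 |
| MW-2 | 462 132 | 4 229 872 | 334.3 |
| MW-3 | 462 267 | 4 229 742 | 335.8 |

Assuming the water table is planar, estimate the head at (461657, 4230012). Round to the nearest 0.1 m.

Three-point gradient (reference MW-1): Δ to MW-2 = (-175, 195, -2.2), Δ to MW-3 = (-40, 65, -0.7).
∂h/∂x = +0.001818, ∂h/∂y = -0.009650 (det = -3575).
h(461657, 4230012) = 336.5 + (+0.001818)·(-650) + (-0.009650)·(335) = 336.5 -1.182 -3.233 = 332.085 m.

332.1 m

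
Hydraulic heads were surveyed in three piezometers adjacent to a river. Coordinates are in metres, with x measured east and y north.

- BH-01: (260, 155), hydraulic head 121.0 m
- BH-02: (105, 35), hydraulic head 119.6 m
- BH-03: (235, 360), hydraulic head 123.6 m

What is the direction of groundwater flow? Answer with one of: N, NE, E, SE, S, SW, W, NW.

Differences from BH-01: to BH-02 (Δx, Δy, Δh) = (-155, -120, -1.4); to BH-03 = (-25, 205, +2.6).
Determinant of the coordinate differences = (-155)·205 − (-25)·(-120) = -34775.
∂h/∂x = [(-1.4)·205 − (+2.6)·(-120)] / -34775 = -0.0007189
∂h/∂y = [(-155)·(+2.6) − (-25)·(-1.4)] / -34775 = +0.01260
Flow = −∇h = (+0.0007189 east, -0.01260 north), which points south.

S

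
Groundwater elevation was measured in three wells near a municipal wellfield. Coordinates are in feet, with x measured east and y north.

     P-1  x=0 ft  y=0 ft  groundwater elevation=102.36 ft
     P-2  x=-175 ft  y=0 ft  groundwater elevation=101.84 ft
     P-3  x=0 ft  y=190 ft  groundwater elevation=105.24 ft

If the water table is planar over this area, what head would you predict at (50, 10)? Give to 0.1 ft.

102.7 ft

∂h/∂x = (101.84 − 102.36) / (-175 − 0) = +0.002971
∂h/∂y = (105.24 − 102.36) / (190 − 0) = +0.01516
h(50, 10) = 102.36 + (+0.002971)·(50) + (+0.01516)·(10) = 102.36 +0.149 +0.152 = 102.660 ft.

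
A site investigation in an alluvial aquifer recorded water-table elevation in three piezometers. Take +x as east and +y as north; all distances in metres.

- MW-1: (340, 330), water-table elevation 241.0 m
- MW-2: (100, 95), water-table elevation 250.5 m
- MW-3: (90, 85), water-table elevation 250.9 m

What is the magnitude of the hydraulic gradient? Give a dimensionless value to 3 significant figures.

0.0283

Differences from MW-1: to MW-2 (Δx, Δy, Δh) = (-240, -235, +9.5); to MW-3 = (-250, -245, +9.9).
Solve a·Δx + b·Δy = Δh: det = (-240)·(-245) − (-250)·(-235) = 50.
∂h/∂x = [(+9.5)·(-245) − (+9.9)·(-235)] / 50 = -0.02000
∂h/∂y = [(-240)·(+9.9) − (-250)·(+9.5)] / 50 = -0.02000
|∇h| = √(-0.02000² + -0.02000²) = 0.02828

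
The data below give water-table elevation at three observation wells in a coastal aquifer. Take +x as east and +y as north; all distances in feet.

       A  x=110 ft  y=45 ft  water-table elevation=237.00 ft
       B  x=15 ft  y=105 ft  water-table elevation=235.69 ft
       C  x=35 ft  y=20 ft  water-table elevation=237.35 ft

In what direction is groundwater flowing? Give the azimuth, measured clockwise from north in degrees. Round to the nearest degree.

355°

Taking A as reference: B−A = (-95, 60, -1.31); C−A = (-75, -25, +0.35).
Determinant of the coordinate differences = (-95)·(-25) − (-75)·60 = 6875.
∂h/∂x = [(-1.31)·(-25) − (+0.35)·60] / 6875 = +0.001709
∂h/∂y = [(-95)·(+0.35) − (-75)·(-1.31)] / 6875 = -0.01913
Flow direction (−∇h) has components (-0.001709 E, +0.01913 N).
Azimuth = atan2(E, N) = atan2(-0.001709, +0.01913) = 354.9° ≈ 355°.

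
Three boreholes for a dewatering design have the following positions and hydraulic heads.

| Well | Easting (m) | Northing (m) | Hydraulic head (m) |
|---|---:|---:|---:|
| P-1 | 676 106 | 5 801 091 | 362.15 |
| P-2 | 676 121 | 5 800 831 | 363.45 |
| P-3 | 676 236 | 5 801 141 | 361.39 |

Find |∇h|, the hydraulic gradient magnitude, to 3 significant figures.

With h = a·x + b·y + c and P-1 as origin, the differences give:
  15·a + (-260)·b = +1.30
  130·a + 50·b = -0.76
Eliminate b (×50 and ×(-260), subtract): 34550·a = -132.600 → a = ∂h/∂x = -0.003838
Back-substitute: b = ∂h/∂y = -0.005221.
|∇h| = √(-0.003838² + -0.005221²) = 0.00648

0.00648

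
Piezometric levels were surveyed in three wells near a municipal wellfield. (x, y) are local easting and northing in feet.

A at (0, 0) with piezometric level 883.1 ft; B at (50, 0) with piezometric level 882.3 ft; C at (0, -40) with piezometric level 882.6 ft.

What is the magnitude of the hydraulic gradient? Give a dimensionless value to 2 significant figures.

∂h/∂x = (882.3 − 883.1) / (50 − 0) = -0.01600
∂h/∂y = (882.6 − 883.1) / (-40 − 0) = +0.01250
|∇h| = √(-0.01600² + 0.01250²) = 0.0203

0.020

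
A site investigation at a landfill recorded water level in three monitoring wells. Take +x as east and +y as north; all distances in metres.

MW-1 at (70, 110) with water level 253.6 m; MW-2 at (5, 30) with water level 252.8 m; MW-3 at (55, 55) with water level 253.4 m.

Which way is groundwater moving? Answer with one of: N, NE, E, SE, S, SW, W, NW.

Three-point gradient (reference MW-1): Δ to MW-2 = (-65, -80, -0.8), Δ to MW-3 = (-15, -55, -0.2).
∂h/∂x = +0.01179, ∂h/∂y = +0.0004211 (det = 2375).
Flow = −∇h = (-0.01179 east, -0.0004211 north), which points west.

W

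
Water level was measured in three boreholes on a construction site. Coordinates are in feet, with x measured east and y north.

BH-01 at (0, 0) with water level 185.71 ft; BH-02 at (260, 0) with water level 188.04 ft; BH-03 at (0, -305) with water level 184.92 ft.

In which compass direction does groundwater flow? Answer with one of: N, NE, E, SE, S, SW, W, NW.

W

∂h/∂x = (188.04 − 185.71) / (260 − 0) = +0.008962
∂h/∂y = (184.92 − 185.71) / (-305 − 0) = +0.002590
Flow = −∇h = (-0.008962 east, -0.002590 north), which points west.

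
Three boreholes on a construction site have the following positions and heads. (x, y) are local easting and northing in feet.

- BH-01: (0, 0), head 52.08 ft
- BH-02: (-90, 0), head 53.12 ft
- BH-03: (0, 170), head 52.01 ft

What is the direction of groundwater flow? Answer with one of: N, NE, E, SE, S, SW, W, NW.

E

∂h/∂x = (53.12 − 52.08) / (-90 − 0) = -0.01156
∂h/∂y = (52.01 − 52.08) / (170 − 0) = -0.0004118
Flow = −∇h = (+0.01156 east, +0.0004118 north), which points east.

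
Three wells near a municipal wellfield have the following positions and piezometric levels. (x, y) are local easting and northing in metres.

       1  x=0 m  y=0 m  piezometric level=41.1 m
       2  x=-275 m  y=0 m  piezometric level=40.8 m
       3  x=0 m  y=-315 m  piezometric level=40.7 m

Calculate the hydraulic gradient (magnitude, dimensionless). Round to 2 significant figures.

∂h/∂x = (40.8 − 41.1) / (-275 − 0) = +0.001091
∂h/∂y = (40.7 − 41.1) / (-315 − 0) = +0.001270
|∇h| = √(0.001091² + 0.001270²) = 0.001674

0.0017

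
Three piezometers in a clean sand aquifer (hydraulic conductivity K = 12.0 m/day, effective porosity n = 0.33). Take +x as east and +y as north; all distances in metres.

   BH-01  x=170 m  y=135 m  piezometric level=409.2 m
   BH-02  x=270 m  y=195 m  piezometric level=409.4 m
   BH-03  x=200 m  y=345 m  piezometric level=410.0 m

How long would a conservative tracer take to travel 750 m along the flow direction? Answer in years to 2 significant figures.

Differences from BH-01: to BH-02 (Δx, Δy, Δh) = (100, 60, +0.2); to BH-03 = (30, 210, +0.8).
Determinant of the coordinate differences = 100·210 − 30·60 = 19200.
∂h/∂x = [(+0.2)·210 − (+0.8)·60] / 19200 = -0.0003125
∂h/∂y = [100·(+0.8) − 30·(+0.2)] / 19200 = +0.003854
|∇h| = √(-0.0003125² + 0.003854²) = 0.003867
Seepage velocity v = K·i/n = 12.0 × 0.003867 / 0.33 = 0.1406 m/day.
t = 750 / 0.1406 = 5334 days = 14.6 years.

15 years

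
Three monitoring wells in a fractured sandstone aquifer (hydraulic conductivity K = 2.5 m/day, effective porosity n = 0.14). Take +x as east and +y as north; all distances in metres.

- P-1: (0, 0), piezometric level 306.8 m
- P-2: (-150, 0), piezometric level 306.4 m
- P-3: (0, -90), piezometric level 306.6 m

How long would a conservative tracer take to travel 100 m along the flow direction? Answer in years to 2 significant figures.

∂h/∂x = (306.4 − 306.8) / (-150 − 0) = +0.002667
∂h/∂y = (306.6 − 306.8) / (-90 − 0) = +0.002222
|∇h| = √(0.002667² + 0.002222²) = 0.003471
Seepage velocity v = K·i/n = 2.5 × 0.003471 / 0.14 = 0.06198 m/day.
t = 100 / 0.06198 = 1613 days = 4.42 years.

4.4 years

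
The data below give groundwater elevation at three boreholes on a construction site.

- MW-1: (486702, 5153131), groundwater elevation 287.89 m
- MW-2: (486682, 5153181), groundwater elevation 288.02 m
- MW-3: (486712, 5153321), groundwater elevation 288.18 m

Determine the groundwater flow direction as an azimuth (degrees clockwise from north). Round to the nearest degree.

With h = a·x + b·y + c and MW-1 as origin, the differences give:
  (-20)·a + 50·b = +0.13
  10·a + 190·b = +0.29
Eliminate b (×190 and ×50, subtract): -4300·a = 10.200 → a = ∂h/∂x = -0.002372
Back-substitute: b = ∂h/∂y = +0.001651.
Flow direction (−∇h) has components (+0.002372 E, -0.001651 N).
Azimuth = atan2(E, N) = atan2(+0.002372, -0.001651) = 124.8° ≈ 125°.

125°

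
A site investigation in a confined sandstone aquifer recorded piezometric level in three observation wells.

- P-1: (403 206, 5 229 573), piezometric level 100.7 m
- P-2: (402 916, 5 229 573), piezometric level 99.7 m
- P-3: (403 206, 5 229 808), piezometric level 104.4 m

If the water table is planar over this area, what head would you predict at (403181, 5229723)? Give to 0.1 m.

103.0 m

∂h/∂x = (99.7 − 100.7) / (402916 − 403206) = +0.003448
∂h/∂y = (104.4 − 100.7) / (5229808 − 5229573) = +0.01574
h(403181, 5229723) = 100.7 + (+0.003448)·(-25) + (+0.01574)·(150) = 100.7 -0.086 +2.362 = 102.975 m.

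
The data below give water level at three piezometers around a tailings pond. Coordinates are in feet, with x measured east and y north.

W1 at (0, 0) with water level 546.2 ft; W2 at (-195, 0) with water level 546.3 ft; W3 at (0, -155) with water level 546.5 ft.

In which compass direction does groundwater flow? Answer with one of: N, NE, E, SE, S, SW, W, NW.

N

∂h/∂x = (546.3 − 546.2) / (-195 − 0) = -0.0005128
∂h/∂y = (546.5 − 546.2) / (-155 − 0) = -0.001935
Flow = −∇h = (+0.0005128 east, +0.001935 north), which points north.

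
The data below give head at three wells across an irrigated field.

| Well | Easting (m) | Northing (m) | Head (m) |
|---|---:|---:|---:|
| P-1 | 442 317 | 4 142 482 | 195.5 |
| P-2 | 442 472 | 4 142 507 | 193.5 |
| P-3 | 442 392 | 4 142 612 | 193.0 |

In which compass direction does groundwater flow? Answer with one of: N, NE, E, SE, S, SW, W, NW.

NE

With h = a·x + b·y + c and P-1 as origin, the differences give:
  155·a + 25·b = -2.0
  75·a + 130·b = -2.5
Eliminate b (×130 and ×25, subtract): 18275·a = -197.50 → a = ∂h/∂x = -0.01081
Back-substitute: b = ∂h/∂y = -0.01300.
Flow = −∇h = (+0.01081 east, +0.01300 north), which points northeast.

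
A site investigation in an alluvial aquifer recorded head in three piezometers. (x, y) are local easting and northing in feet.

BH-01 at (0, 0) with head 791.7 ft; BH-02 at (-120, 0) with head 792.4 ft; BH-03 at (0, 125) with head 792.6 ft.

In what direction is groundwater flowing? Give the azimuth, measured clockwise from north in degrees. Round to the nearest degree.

∂h/∂x = (792.4 − 791.7) / (-120 − 0) = -0.005833
∂h/∂y = (792.6 − 791.7) / (125 − 0) = +0.007200
Flow direction (−∇h) has components (+0.005833 E, -0.007200 N).
Azimuth = atan2(E, N) = atan2(+0.005833, -0.007200) = 141.0° ≈ 141°.

141°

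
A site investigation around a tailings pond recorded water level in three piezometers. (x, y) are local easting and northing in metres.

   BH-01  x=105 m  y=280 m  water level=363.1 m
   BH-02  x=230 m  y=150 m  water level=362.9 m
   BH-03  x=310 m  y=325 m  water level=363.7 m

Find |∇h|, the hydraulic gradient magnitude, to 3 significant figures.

With h = a·x + b·y + c and BH-01 as origin, the differences give:
  125·a + (-130)·b = -0.2
  205·a + 45·b = +0.6
Eliminate b (×45 and ×(-130), subtract): 32275·a = 69.00 → a = ∂h/∂x = +0.002138
Back-substitute: b = ∂h/∂y = +0.003594.
|∇h| = √(0.002138² + 0.003594²) = 0.004182

0.00418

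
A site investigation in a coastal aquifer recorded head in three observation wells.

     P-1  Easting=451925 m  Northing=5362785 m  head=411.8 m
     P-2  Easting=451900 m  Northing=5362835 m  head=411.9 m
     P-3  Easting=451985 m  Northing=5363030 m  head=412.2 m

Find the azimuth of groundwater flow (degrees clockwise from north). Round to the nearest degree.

With h = a·x + b·y + c and P-1 as origin, the differences give:
  (-25)·a + 50·b = +0.1
  60·a + 245·b = +0.4
Eliminate b (×245 and ×50, subtract): -9125·a = 4.50 → a = ∂h/∂x = -0.0004932
Back-substitute: b = ∂h/∂y = +0.001753.
Flow direction (−∇h) has components (+0.0004932 E, -0.001753 N).
Azimuth = atan2(E, N) = atan2(+0.0004932, -0.001753) = 164.3° ≈ 164°.

164°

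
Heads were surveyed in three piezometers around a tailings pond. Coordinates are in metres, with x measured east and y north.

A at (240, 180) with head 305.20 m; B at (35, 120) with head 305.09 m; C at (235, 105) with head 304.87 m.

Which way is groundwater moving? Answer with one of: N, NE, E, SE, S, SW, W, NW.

With h = a·x + b·y + c and A as origin, the differences give:
  (-205)·a + (-60)·b = -0.11
  (-5)·a + (-75)·b = -0.33
Eliminate b (×(-75) and ×(-60), subtract): 15075·a = -11.550 → a = ∂h/∂x = -0.0007662
Back-substitute: b = ∂h/∂y = +0.004451.
Flow = −∇h = (+0.0007662 east, -0.004451 north), which points south.

S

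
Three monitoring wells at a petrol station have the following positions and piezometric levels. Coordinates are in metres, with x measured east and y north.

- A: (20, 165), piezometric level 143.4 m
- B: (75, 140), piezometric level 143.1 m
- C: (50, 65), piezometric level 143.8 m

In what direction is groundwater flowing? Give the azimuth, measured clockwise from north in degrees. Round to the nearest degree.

Taking A as reference: B−A = (55, -25, -0.3); C−A = (30, -100, +0.4).
Solve a·Δx + b·Δy = Δh: det = 55·(-100) − 30·(-25) = -4750.
∂h/∂x = [(-0.3)·(-100) − (+0.4)·(-25)] / -4750 = -0.008421
∂h/∂y = [55·(+0.4) − 30·(-0.3)] / -4750 = -0.006526
Flow direction (−∇h) has components (+0.008421 E, +0.006526 N).
Azimuth = atan2(E, N) = atan2(+0.008421, +0.006526) = 52.2° ≈ 052°.

052°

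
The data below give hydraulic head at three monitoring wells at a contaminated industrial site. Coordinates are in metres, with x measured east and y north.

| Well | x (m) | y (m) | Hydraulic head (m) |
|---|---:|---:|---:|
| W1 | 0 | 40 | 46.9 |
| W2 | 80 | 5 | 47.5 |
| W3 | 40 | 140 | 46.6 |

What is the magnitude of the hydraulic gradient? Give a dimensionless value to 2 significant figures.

Three-point gradient (reference W1): Δ to W2 = (80, -35, +0.6), Δ to W3 = (40, 100, -0.3).
∂h/∂x = +0.005266, ∂h/∂y = -0.005106 (det = 9400).
|∇h| = √(0.005266² + -0.005106²) = 0.007335

0.0073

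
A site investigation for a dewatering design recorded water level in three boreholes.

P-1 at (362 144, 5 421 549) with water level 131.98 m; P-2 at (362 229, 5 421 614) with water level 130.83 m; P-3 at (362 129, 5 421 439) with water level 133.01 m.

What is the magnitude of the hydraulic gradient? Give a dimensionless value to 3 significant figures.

0.0110

With h = a·x + b·y + c and P-1 as origin, the differences give:
  85·a + 65·b = -1.15
  (-15)·a + (-110)·b = +1.03
Eliminate b (×(-110) and ×65, subtract): -8375·a = 59.550 → a = ∂h/∂x = -0.007110
Back-substitute: b = ∂h/∂y = -0.008394.
|∇h| = √(-0.007110² + -0.008394²) = 0.011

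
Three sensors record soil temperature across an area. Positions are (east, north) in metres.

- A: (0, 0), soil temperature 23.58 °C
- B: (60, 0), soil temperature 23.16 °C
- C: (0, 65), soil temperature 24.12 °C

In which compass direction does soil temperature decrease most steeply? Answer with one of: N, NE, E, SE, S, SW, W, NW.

SE

∂T/∂x = (23.16 − 23.58) / (60 − 0) = -0.007000
∂T/∂y = (24.12 − 23.58) / (65 − 0) = +0.008308
Steepest decrease is along −∇f = (+0.007000 E, -0.008308 N) → southeast.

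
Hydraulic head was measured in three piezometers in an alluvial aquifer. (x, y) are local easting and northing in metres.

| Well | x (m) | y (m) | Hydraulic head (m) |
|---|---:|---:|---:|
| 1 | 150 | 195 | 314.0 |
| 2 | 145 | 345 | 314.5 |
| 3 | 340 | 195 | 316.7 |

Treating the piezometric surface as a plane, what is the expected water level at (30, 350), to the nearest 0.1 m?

Three-point gradient (reference 1): Δ to 2 = (-5, 150, +0.5), Δ to 3 = (190, 0, +2.7).
∂h/∂x = +0.01421, ∂h/∂y = +0.003807 (det = -28500).
h(30, 350) = 314.0 + (+0.01421)·(-120) + (+0.003807)·(155) = 314.0 -1.705 +0.590 = 312.885 m.

312.9 m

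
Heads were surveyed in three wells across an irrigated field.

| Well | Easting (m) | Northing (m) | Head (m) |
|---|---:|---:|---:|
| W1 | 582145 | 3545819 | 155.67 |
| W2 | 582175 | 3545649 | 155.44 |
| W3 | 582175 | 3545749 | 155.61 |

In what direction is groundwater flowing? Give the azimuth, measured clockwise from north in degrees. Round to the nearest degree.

229°

Differences from W1: to W2 (Δx, Δy, Δh) = (30, -170, -0.23); to W3 = (30, -70, -0.06).
Solve a·Δx + b·Δy = Δh: det = 30·(-70) − 30·(-170) = 3000.
∂h/∂x = [(-0.23)·(-70) − (-0.06)·(-170)] / 3000 = +0.001967
∂h/∂y = [30·(-0.06) − 30·(-0.23)] / 3000 = +0.001700
Flow direction (−∇h) has components (-0.001967 E, -0.001700 N).
Azimuth = atan2(E, N) = atan2(-0.001967, -0.001700) = 229.2° ≈ 229°.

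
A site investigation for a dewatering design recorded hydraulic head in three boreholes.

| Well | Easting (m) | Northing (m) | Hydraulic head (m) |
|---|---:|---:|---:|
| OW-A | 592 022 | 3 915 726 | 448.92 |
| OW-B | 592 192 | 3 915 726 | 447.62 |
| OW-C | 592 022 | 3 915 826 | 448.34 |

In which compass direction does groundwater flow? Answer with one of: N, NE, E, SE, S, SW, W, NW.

∂h/∂x = (447.62 − 448.92) / (592192 − 592022) = -0.007647
∂h/∂y = (448.34 − 448.92) / (3915826 − 3915726) = -0.005800
Flow = −∇h = (+0.007647 east, +0.005800 north), which points northeast.

NE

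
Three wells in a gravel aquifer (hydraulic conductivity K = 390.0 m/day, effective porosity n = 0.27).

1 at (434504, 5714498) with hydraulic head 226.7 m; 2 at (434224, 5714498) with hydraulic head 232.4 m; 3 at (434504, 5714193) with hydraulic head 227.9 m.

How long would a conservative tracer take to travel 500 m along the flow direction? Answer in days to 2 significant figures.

∂h/∂x = (232.4 − 226.7) / (434224 − 434504) = -0.02036
∂h/∂y = (227.9 − 226.7) / (5714193 − 5714498) = -0.003934
|∇h| = √(-0.02036² + -0.003934²) = 0.02074
Seepage velocity v = K·i/n = 390.0 × 0.02074 / 0.27 = 29.96 m/day.
t = 500 / 29.96 = 16.69 days.

17 days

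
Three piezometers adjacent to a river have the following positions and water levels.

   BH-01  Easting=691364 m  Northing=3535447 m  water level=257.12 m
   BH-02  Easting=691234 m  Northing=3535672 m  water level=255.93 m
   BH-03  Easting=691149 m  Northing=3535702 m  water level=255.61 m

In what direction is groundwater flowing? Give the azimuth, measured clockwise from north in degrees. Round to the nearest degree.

Differences from BH-01: to BH-02 (Δx, Δy, Δh) = (-130, 225, -1.19); to BH-03 = (-215, 255, -1.51).
Solve a·Δx + b·Δy = Δh: det = (-130)·255 − (-215)·225 = 15225.
∂h/∂x = [(-1.19)·255 − (-1.51)·225] / 15225 = +0.002384
∂h/∂y = [(-130)·(-1.51) − (-215)·(-1.19)] / 15225 = -0.003911
Flow direction (−∇h) has components (-0.002384 E, +0.003911 N).
Azimuth = atan2(E, N) = atan2(-0.002384, +0.003911) = 328.6° ≈ 329°.

329°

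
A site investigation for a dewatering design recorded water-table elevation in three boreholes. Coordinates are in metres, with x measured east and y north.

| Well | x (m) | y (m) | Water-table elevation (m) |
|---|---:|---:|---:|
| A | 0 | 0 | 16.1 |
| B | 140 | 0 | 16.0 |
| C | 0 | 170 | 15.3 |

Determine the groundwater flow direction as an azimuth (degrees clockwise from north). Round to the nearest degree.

∂h/∂x = (16.0 − 16.1) / (140 − 0) = -0.0007143
∂h/∂y = (15.3 − 16.1) / (170 − 0) = -0.004706
Flow direction (−∇h) has components (+0.0007143 E, +0.004706 N).
Azimuth = atan2(E, N) = atan2(+0.0007143, +0.004706) = 8.6° ≈ 009°.

009°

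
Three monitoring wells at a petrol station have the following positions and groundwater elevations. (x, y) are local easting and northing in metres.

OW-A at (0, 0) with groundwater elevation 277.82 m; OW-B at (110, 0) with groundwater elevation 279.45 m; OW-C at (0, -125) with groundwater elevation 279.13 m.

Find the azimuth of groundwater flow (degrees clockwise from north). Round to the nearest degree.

305°

∂h/∂x = (279.45 − 277.82) / (110 − 0) = +0.01482
∂h/∂y = (279.13 − 277.82) / (-125 − 0) = -0.01048
Flow direction (−∇h) has components (-0.01482 E, +0.01048 N).
Azimuth = atan2(E, N) = atan2(-0.01482, +0.01048) = 305.3° ≈ 305°.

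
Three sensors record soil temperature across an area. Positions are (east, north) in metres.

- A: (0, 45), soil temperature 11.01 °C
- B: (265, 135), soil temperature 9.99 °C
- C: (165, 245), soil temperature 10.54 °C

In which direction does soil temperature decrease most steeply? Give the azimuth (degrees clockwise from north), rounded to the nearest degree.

Differences from A: to B (Δx, Δy, Δh) = (265, 90, -1.02); to C = (165, 200, -0.47).
Determinant of the coordinate differences = 265·200 − 165·90 = 38150.
∂T/∂x = [(-1.02)·200 − (-0.47)·90] / 38150 = -0.004239
∂T/∂y = [265·(-0.47) − 165·(-1.02)] / 38150 = +0.001147
Steepest decrease is along −∇f: components (+0.004239 E, -0.001147 N).
Azimuth = atan2(+0.004239, -0.001147) = 105.1° ≈ 105°.

105°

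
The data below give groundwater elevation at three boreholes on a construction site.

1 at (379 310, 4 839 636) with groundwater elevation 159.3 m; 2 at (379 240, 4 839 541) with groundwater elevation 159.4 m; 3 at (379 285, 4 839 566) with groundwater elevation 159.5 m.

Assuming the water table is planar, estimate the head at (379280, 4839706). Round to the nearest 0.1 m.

Three-point gradient (reference 1): Δ to 2 = (-70, -95, +0.1), Δ to 3 = (-25, -70, +0.2).
∂h/∂x = +0.004752, ∂h/∂y = -0.004554 (det = 2525).
h(379280, 4839706) = 159.3 + (+0.004752)·(-30) + (-0.004554)·(70) = 159.3 -0.143 -0.319 = 158.839 m.

158.8 m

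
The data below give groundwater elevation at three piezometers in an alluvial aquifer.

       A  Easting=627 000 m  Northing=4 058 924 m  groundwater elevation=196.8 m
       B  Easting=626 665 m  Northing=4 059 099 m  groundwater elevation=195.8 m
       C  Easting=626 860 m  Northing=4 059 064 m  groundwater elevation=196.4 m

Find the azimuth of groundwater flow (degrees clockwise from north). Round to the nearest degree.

Differences from A: to B (Δx, Δy, Δh) = (-335, 175, -1.0); to C = (-140, 140, -0.4).
Solve a·Δx + b·Δy = Δh: det = (-335)·140 − (-140)·175 = -22400.
∂h/∂x = [(-1.0)·140 − (-0.4)·175] / -22400 = +0.003125
∂h/∂y = [(-335)·(-0.4) − (-140)·(-1.0)] / -22400 = +0.0002679
Flow direction (−∇h) has components (-0.003125 E, -0.0002679 N).
Azimuth = atan2(E, N) = atan2(-0.003125, -0.0002679) = 265.1° ≈ 265°.

265°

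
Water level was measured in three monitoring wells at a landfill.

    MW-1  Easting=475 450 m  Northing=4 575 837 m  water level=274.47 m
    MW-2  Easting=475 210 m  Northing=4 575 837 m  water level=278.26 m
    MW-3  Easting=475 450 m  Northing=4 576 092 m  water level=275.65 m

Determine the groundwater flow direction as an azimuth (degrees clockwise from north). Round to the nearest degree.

106°

∂h/∂x = (278.26 − 274.47) / (475210 − 475450) = -0.01579
∂h/∂y = (275.65 − 274.47) / (4576092 − 4575837) = +0.004627
Flow direction (−∇h) has components (+0.01579 E, -0.004627 N).
Azimuth = atan2(E, N) = atan2(+0.01579, -0.004627) = 106.3° ≈ 106°.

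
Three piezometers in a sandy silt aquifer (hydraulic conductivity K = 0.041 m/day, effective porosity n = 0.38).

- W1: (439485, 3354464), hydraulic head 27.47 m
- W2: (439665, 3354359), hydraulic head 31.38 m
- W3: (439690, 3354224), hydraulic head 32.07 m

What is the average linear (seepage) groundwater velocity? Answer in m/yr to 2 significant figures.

0.83 m/yr

Taking W1 as reference: W2−W1 = (180, -105, +3.91); W3−W1 = (205, -240, +4.60).
Determinant of the coordinate differences = 180·(-240) − 205·(-105) = -21675.
∂h/∂x = [(+3.91)·(-240) − (+4.60)·(-105)] / -21675 = +0.02101
∂h/∂y = [180·(+4.60) − 205·(+3.91)] / -21675 = -0.001220
|∇h| = √(0.02101² + -0.001220²) = 0.02105
Seepage velocity v = K·i/n = 0.041 × 0.02105 / 0.38 = 0.002271 m/day = 0.8295 m/yr.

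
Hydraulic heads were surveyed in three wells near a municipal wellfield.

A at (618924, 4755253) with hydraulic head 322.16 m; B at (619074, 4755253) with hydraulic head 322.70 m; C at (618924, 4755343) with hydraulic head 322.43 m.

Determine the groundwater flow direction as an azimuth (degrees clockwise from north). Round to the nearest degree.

230°

∂h/∂x = (322.70 − 322.16) / (619074 − 618924) = +0.003600
∂h/∂y = (322.43 − 322.16) / (4755343 − 4755253) = +0.003000
Flow direction (−∇h) has components (-0.003600 E, -0.003000 N).
Azimuth = atan2(E, N) = atan2(-0.003600, -0.003000) = 230.2° ≈ 230°.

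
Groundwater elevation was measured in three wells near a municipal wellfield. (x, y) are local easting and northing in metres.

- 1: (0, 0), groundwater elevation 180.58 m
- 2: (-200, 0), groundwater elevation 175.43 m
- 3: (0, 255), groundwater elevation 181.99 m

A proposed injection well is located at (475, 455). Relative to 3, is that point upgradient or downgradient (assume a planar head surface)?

∂h/∂x = (175.43 − 180.58) / (-200 − 0) = +0.02575
∂h/∂y = (181.99 − 180.58) / (255 − 0) = +0.005529
Head at (475, 455) = 180.58 + (+0.02575)·(475) + (+0.005529)·(455) = 195.33 m.
That is higher than the 181.99 m at 3, so the point is upgradient.

upgradient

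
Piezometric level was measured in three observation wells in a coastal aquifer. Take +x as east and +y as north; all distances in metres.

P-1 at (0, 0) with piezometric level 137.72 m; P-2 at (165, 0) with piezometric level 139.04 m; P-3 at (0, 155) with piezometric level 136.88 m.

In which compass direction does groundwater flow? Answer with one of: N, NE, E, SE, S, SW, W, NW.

∂h/∂x = (139.04 − 137.72) / (165 − 0) = +0.008000
∂h/∂y = (136.88 − 137.72) / (155 − 0) = -0.005419
Flow = −∇h = (-0.008000 east, +0.005419 north), which points northwest.

NW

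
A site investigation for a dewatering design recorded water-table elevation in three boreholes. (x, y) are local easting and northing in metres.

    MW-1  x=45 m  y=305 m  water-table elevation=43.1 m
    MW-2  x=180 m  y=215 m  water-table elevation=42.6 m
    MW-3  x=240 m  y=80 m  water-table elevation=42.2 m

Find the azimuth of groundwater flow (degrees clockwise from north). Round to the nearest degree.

Taking MW-1 as reference: MW-2−MW-1 = (135, -90, -0.5); MW-3−MW-1 = (195, -225, -0.9).
Determinant of the coordinate differences = 135·(-225) − 195·(-90) = -12825.
∂h/∂x = [(-0.5)·(-225) − (-0.9)·(-90)] / -12825 = -0.002456
∂h/∂y = [135·(-0.9) − 195·(-0.5)] / -12825 = +0.001871
Flow direction (−∇h) has components (+0.002456 E, -0.001871 N).
Azimuth = atan2(E, N) = atan2(+0.002456, -0.001871) = 127.3° ≈ 127°.

127°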